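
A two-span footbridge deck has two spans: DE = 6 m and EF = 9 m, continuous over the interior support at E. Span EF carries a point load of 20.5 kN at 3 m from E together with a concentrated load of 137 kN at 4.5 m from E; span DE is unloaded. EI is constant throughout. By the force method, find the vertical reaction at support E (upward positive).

R_E = 126.4 kN

Insert a hinge at E; M_E is the redundant, and each span becomes simply supported.
End slopes at the hinge E, treating each span as simply supported:
  span EF: point load 20.5 at a = 3: Pab(L + b)/(6LEI) = 102.5/EI
  span EF: point load 137 at a = 4.5: Pab(L + b)/(6LEI) = 693.6/EI
  relative rotation θ_0 = (0 + 796.1)/EI = 796.1/EI
A unit hogging moment at E produces rotation L₁/(3EI) + L₂/(3EI) = 5/EI.
Slope continuity at E: θ_0 = M_E·5/EI, so M_E = 796.1/5 = 159.2 kN·m (hogging).
Span DE, ΣM about D with M_E applied at E: R_E^{DE}·6 = 0 + 159.2, so R_E^{DE} = 26.54 kN and R_D = 0 − 26.54 = -26.54 kN.
Span EF, ΣM about F: R_E^{EF}·9 = 739.5 + 159.2, so R_E^{EF} = 99.86 kN and R_F = 157.5 − 99.86 = 57.64 kN.
R_E = 26.54 + 99.86 = 126.4 kN.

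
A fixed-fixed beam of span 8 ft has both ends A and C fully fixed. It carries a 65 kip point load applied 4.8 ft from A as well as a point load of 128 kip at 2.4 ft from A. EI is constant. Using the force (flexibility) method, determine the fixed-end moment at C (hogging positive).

M_C = 139.4 kip·ft

Release both end moments; the primary structure is a simply-supported span AC with redundants M_A and M_C.
On the primary (simply-supported) span, the end slopes from the loading are:
  at A: point load 65 at a = 4.8: Pab(L + b)/(6LEI) = 233/EI
  at C: point load 65 at a = 4.8: Pab(L + a)/(6LEI) = 266.2/EI
  at A: point load 128 at a = 2.4: Pab(L + b)/(6LEI) = 487.4/EI
  at C: point load 128 at a = 2.4: Pab(L + a)/(6LEI) = 372.7/EI
  θ_A0 = 720.4/EI,  θ_C0 = 639/EI
Flexibility coefficients: a unit moment at one end gives L/(3EI) there and L/(6EI) at the far end, so f₁₁ = f₂₂ = 2.667/EI and f₁₂ = f₂₁ = 1.333/EI.
Compatibility — zero rotation at each built-in end:
  2.667 M_A + 1.333 M_C = 720.4
  1.333 M_A + 2.667 M_C = 639
Solving the pair gives M_A = 200.4 kip·ft and M_C = 139.4 kip·ft (hogging).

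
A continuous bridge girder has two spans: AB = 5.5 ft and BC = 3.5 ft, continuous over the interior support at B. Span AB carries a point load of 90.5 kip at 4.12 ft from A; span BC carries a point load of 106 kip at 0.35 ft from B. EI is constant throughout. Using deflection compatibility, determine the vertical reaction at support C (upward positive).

R_C = -7.21 kip

Release continuity at B by inserting a hinge; the redundant is the internal moment M_B. The primary structure is two simply-supported spans AB and BC.
End slopes at the hinge B, treating each span as simply supported:
  span AB: point load 90.5 at a = 4.12: Pab(L + a)/(6LEI) = 150/EI
  span BC: point load 106 at a = 0.35: Pab(L + b)/(6LEI) = 37.01/EI
  relative rotation θ_0 = (150 + 37.01)/EI = 187/EI
A unit hogging moment at B produces rotation L₁/(3EI) + L₂/(3EI) = 3/EI.
Slope continuity at B: θ_0 = M_B·3/EI, so M_B = 187/3 = 62.34 kip·ft (hogging).
Span BC, ΣM about C: R_B^{BC}·3.5 = 333.9 + 62.34, so R_B^{BC} = 113.2 kip and R_C = 106 − 113.2 = -7.21 kip.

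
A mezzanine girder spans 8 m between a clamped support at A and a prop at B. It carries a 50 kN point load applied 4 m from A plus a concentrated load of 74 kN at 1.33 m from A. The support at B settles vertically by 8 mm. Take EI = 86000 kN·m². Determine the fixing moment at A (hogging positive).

Release the roller at B. Primary structure: cantilever fixed at A.
Primary-structure tip deflection at B by superposition:
  point load 50 at a = 4: Pa²(3L − a)/(6EI) = 2667/EI
  point load 74 at a = 1.33: Pa²(3L − a)/(6EI) = 494.6/EI
  δ_0 = 3161/EI
Tip deflection under a unit load at B: L³/(3EI) = 170.7/EI.
With EI = 86000 kN·m²: δ_0 = 0.036759 m and δ_{BB} = 0.001984 m/kN.
Compatibility — the beam at B must follow the support down by 0.008 m: δ_0 − R_B·δ_{BB} = 0.008, so R_B = (0.036759 − 0.008)/0.001984 = 14.49 kN.
Moment equilibrium about A: M_A = Σ(load moments about A) − R_B·L = 298.4 − 14.49×8 = 182.5 kN·m.

M_A = 182.5 kN·m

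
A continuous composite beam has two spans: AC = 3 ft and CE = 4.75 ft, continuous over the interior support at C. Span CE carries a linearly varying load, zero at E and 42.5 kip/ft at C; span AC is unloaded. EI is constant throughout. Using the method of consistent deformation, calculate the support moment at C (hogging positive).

Take M_C as the redundant. Released structure: two simple spans AC and CE with a hinge at C.
End slopes at the hinge C, treating each span as simply supported:
  span CE: triangular load, peak 42.5: w₀L³/(45EI) = 101.2/EI
  relative rotation θ_0 = (0 + 101.2)/EI = 101.2/EI
A unit hogging moment at C produces rotation L₁/(3EI) + L₂/(3EI) = 2.583/EI.
Compatibility: M_C·(L₁+L₂)/(3EI) = θ_0, giving M_C = 39.18 kip·ft (hogging).

M_C = 39.18 kip·ft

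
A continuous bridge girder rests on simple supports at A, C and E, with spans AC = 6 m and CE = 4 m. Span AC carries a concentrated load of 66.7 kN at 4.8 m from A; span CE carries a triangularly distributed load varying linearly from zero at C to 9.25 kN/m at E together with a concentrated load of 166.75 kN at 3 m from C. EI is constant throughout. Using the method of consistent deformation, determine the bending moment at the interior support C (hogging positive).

Insert a hinge at C; M_C is the redundant, and each span becomes simply supported.
Rotations at C on the released spans (each span's end-slope, ×1/EI):
  span AC: point load 66.7 at a = 4.8: Pab(L + a)/(6LEI) = 115.3/EI
  span CE: triangular load, peak 9.25: 7w₀L³/(360EI) = 11.51/EI
  span CE: point load 166.75 at a = 3: Pab(L + b)/(6LEI) = 104.2/EI
  relative rotation θ_0 = (115.3 + 115.7)/EI = 231/EI
A unit hogging moment at C produces rotation L₁/(3EI) + L₂/(3EI) = 3.333/EI.
Compatibility: M_C·(L₁+L₂)/(3EI) = θ_0, giving M_C = 69.3 kN·m (hogging).

M_C = 69.3 kN·m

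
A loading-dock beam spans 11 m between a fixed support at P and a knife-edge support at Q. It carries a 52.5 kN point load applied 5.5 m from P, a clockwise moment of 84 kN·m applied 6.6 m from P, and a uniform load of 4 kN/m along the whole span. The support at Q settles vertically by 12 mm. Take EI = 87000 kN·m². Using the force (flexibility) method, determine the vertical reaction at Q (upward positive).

R_Q = 40.17 kN

Choose R_Q as the redundant. The primary structure is the cantilever fixed at P.
Downward deflection at the released point Q due to the loads:
  point load 52.5 at a = 5.5: Pa²(3L − a)/(6EI) = 7279/EI
  clockwise couple 84 at a = 6.6: M₀a(2L − a)/(2EI) = 4269/EI
  UDL 4: wL⁴/(8EI) = 7320/EI
  δ_0 = 18868/EI
Flexibility coefficient — unit upward force at Q: δ_{QQ} = L³/(3EI) = 443.7/EI.
With EI = 87000 kN·m²: δ_0 = 0.21688 m and δ_{QQ} = 0.0051 m/kN.
Compatibility — the beam at Q must follow the support down by 0.012 m: δ_0 − R_Q·δ_{QQ} = 0.012, so R_Q = (0.21688 − 0.012)/0.0051 = 40.17 kN.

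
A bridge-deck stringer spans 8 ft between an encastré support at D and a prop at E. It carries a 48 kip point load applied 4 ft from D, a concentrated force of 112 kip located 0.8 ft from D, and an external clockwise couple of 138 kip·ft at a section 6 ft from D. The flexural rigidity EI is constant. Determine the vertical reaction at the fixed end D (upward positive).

R_D = 119.1 kip

Remove the prop at E; the released (primary) structure is a cantilever built in at D.
Downward deflection at the released point E due to the loads:
  point load 48 at a = 4: Pa²(3L − a)/(6EI) = 2560/EI
  point load 112 at a = 0.8: Pa²(3L − a)/(6EI) = 277.2/EI
  clockwise couple 138 at a = 6: M₀a(2L − a)/(2EI) = 4140/EI
  δ_0 = 6977/EI
Tip deflection under a unit load at E: L³/(3EI) = 170.7/EI.
Compatibility at E: δ_0 − R_E·δ_{EE} = 0, so R_E = 6977/170.7 = 40.88 kip.
Vertical equilibrium: R_D = ΣP − R_E = 160 − 40.88 = 119.1 kip.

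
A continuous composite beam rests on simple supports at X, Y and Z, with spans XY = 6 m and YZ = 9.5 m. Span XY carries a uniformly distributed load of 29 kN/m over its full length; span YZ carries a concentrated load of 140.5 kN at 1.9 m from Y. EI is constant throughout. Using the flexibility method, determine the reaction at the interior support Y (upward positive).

R_Y = 245.2 kN

Insert a hinge at Y; M_Y is the redundant, and each span becomes simply supported.
Rotations at Y on the released spans (each span's end-slope, ×1/EI):
  span XY: UDL 29: wL³/(24EI) = 261/EI
  span YZ: point load 140.5 at a = 1.9: Pab(L + b)/(6LEI) = 608.6/EI
  relative rotation θ_0 = (261 + 608.6)/EI = 869.6/EI
A unit hogging moment at Y produces rotation L₁/(3EI) + L₂/(3EI) = 5.167/EI.
Compatibility: M_Y·(L₁+L₂)/(3EI) = θ_0, giving M_Y = 168.3 kN·m (hogging).
Span XY, ΣM about X with M_Y applied at Y: R_Y^{XY}·6 = 522 + 168.3, so R_Y^{XY} = 115.1 kN and R_X = 174 − 115.1 = 58.95 kN.
Span YZ, ΣM about Z: R_Y^{YZ}·9.5 = 1068 + 168.3, so R_Y^{YZ} = 130.1 kN and R_Z = 140.5 − 130.1 = 10.38 kN.
R_Y = 115.1 + 130.1 = 245.2 kN.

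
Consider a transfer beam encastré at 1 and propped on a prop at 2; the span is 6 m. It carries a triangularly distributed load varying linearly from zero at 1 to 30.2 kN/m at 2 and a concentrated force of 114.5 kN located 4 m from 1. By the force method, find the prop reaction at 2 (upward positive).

R_2 = 109.2 kN

Choose R_2 as the redundant. The primary structure is the cantilever fixed at 1.
Downward deflection at the released point 2 due to the loads:
  triangular load, peak 30.2 at the free end: 11w₀L⁴/(120EI) = 3588/EI
  point load 114.5 at a = 4: Pa²(3L − a)/(6EI) = 4275/EI
  δ_0 = 7862/EI
Flexibility coefficient — unit upward force at 2: δ_{22} = L³/(3EI) = 72/EI.
The prop prevents deflection at 2: R_2 = δ_0/δ_{22} = 7862/72 = 109.2 kN.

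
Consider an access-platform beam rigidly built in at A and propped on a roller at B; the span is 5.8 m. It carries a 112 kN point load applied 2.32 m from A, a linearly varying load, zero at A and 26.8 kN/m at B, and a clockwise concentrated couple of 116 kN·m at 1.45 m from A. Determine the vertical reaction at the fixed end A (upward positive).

Release the roller at B. Primary structure: cantilever fixed at A.
Free-end deflection of the primary structure under the applied loading (downward +):
  point load 112 at a = 2.32: Pa²(3L − a)/(6EI) = 1515/EI
  triangular load, peak 26.8 at the free end: 11w₀L⁴/(120EI) = 2780/EI
  clockwise couple 116 at a = 1.45: M₀a(2L − a)/(2EI) = 853.6/EI
  δ_0 = 5149/EI
Flexibility coefficient — unit upward force at B: δ_{BB} = L³/(3EI) = 65.04/EI.
The prop prevents deflection at B: R_B = δ_0/δ_{BB} = 5149/65.04 = 79.17 kN.
Vertical equilibrium: R_A = ΣP − R_B = 189.7 − 79.17 = 110.6 kN.

R_A = 110.6 kN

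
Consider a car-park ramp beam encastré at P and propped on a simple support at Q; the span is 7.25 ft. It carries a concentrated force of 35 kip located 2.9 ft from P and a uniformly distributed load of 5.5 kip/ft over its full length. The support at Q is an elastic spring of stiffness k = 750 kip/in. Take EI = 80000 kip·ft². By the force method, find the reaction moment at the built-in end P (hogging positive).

M_P = 95.4 kip·ft

Choose R_Q as the redundant. The primary structure is the cantilever fixed at P.
Deflection at Q on the released cantilever, summing each load's contribution:
  point load 35 at a = 2.9: Pa²(3L − a)/(6EI) = 924.7/EI
  UDL 5.5: wL⁴/(8EI) = 1899/EI
  δ_0 = 2824/EI
Flexibility coefficient — unit upward force at Q: δ_{QQ} = L³/(3EI) = 127/EI.
With EI = 80000 kip·ft²: δ_0 = 0.035302 ft and δ_{QQ} = 0.001588 ft/kip.
Compatibility — the spring shortens by R_Q/k under the reaction it provides: δ_0 − R_Q·δ_{QQ} = R_Q/k. With 1/k = 1/(750×12) ft/kip = 0.000111 ft/kip, R_Q = δ_0 / (δ_{QQ} + 1/k) = 0.035302 / (0.001588 + 0.000111) = 20.78 kip.
Moment equilibrium about P: M_P = Σ(load moments about P) − R_Q·L = 246 − 20.78×7.25 = 95.4 kip·ft.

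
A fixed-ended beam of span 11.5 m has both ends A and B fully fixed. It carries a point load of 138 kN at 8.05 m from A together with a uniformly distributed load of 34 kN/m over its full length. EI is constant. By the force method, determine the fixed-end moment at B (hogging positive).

M_B = 608 kN·m

Take the two fixed-end moments M_A, M_B as redundants; the released structure is the simple span AB.
Simple-span end rotations at A and B under the given loads:
  at A: point load 138 at a = 8.05: Pab(L + b)/(6LEI) = 830.4/EI
  at B: point load 138 at a = 8.05: Pab(L + a)/(6LEI) = 1086/EI
  at A: UDL 34: wL³/(24EI) = 2155/EI
  at B: UDL 34: wL³/(24EI) = 2155/EI
  θ_A0 = 2985/EI,  θ_B0 = 3240/EI
Flexibility coefficients: a unit moment at one end gives L/(3EI) there and L/(6EI) at the far end, so f₁₁ = f₂₂ = 3.833/EI and f₁₂ = f₂₁ = 1.917/EI.
Compatibility — zero rotation at each built-in end:
  3.833 M_A + 1.917 M_B = 2985
  1.917 M_A + 3.833 M_B = 3240
Solving the pair gives M_A = 474.7 kN·m and M_B = 608 kN·m (hogging).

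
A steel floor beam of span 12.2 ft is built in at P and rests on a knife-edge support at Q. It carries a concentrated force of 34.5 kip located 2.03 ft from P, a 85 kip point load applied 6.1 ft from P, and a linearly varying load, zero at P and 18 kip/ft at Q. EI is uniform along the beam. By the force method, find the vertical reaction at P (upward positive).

Remove the prop at Q; the released (primary) structure is a cantilever built in at P.
Deflection at Q on the released cantilever, summing each load's contribution:
  point load 34.5 at a = 2.03: Pa²(3L − a)/(6EI) = 819.1/EI
  point load 85 at a = 6.1: Pa²(3L − a)/(6EI) = 16078/EI
  triangular load, peak 18 at the free end: 11w₀L⁴/(120EI) = 36553/EI
  δ_0 = 53450/EI
Tip deflection under a unit load at Q: L³/(3EI) = 605.3/EI.
The prop prevents deflection at Q: R_Q = δ_0/δ_{QQ} = 53450/605.3 = 88.31 kip.
Vertical equilibrium: R_P = ΣP − R_Q = 229.3 − 88.31 = 141 kip.

R_P = 141 kip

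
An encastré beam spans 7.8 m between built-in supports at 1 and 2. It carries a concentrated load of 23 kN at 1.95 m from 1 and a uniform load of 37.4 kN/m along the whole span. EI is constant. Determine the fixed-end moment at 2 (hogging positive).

M_2 = 198 kN·m

Release both end moments; the primary structure is a simply-supported span 12 with redundants M_1 and M_2.
End rotations of the released simple span under the applied load (×1/EI):
  at 1: point load 23 at a = 1.95: Pab(L + b)/(6LEI) = 76.53/EI
  at 2: point load 23 at a = 1.95: Pab(L + a)/(6LEI) = 54.66/EI
  at 1: UDL 37.4: wL³/(24EI) = 739.5/EI
  at 2: UDL 37.4: wL³/(24EI) = 739.5/EI
  θ_10 = 816/EI,  θ_20 = 794.2/EI
Flexibility coefficients: a unit moment at one end gives L/(3EI) there and L/(6EI) at the far end, so f₁₁ = f₂₂ = 2.6/EI and f₁₂ = f₂₁ = 1.3/EI.
Compatibility — zero rotation at each built-in end:
  2.6 M_1 + 1.3 M_2 = 816
  1.3 M_1 + 2.6 M_2 = 794.2
Solving the pair gives M_1 = 214.8 kN·m and M_2 = 198 kN·m (hogging).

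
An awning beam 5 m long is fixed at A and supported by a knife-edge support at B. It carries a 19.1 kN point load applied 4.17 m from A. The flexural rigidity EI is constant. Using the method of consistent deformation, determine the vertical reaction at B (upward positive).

Remove the prop at B; the released (primary) structure is a cantilever built in at A.
Primary-structure tip deflection at B by superposition:
  point load 19.1 at a = 4.17: Pa²(3L − a)/(6EI) = 599.5/EI
Flexibility coefficient — unit upward force at B: δ_{BB} = L³/(3EI) = 41.67/EI.
Compatibility at B: δ_0 − R_B·δ_{BB} = 0, so R_B = 599.5/41.67 = 14.39 kN.

R_B = 14.39 kN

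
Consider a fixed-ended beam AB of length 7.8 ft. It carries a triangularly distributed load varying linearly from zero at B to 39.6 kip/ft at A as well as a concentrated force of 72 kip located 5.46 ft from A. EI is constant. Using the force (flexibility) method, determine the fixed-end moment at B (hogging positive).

M_B = 162.9 kip·ft

Release both end moments; the primary structure is a simply-supported span AB with redundants M_A and M_B.
End rotations of the released simple span under the applied load (×1/EI):
  at A: triangular load, peak 39.6: w₀L³/(45EI) = 417.6/EI
  at B: triangular load, peak 39.6: 7w₀L³/(360EI) = 365.4/EI
  at A: point load 72 at a = 5.46: Pab(L + b)/(6LEI) = 199.3/EI
  at B: point load 72 at a = 5.46: Pab(L + a)/(6LEI) = 260.6/EI
  θ_A0 = 616.9/EI,  θ_B0 = 626/EI
Flexibility coefficients: a unit moment at one end gives L/(3EI) there and L/(6EI) at the far end, so f₁₁ = f₂₂ = 2.6/EI and f₁₂ = f₂₁ = 1.3/EI.
Compatibility — zero rotation at each built-in end:
  2.6 M_A + 1.3 M_B = 616.9
  1.3 M_A + 2.6 M_B = 626
Solving the pair gives M_A = 155.8 kip·ft and M_B = 162.9 kip·ft (hogging).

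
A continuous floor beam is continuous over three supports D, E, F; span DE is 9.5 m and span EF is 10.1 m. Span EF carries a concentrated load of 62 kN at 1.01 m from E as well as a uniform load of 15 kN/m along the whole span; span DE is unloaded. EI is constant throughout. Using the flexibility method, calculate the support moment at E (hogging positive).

M_E = 126.2 kN·m

Insert a hinge at E; M_E is the redundant, and each span becomes simply supported.
End slopes at the hinge E, treating each span as simply supported:
  span EF: point load 62 at a = 1.01: Pab(L + b)/(6LEI) = 180.3/EI
  span EF: UDL 15: wL³/(24EI) = 643.9/EI
  relative rotation θ_0 = (0 + 824.2)/EI = 824.2/EI
A unit hogging moment at E produces rotation L₁/(3EI) + L₂/(3EI) = 6.533/EI.
Compatibility: M_E·(L₁+L₂)/(3EI) = θ_0, giving M_E = 126.2 kN·m (hogging).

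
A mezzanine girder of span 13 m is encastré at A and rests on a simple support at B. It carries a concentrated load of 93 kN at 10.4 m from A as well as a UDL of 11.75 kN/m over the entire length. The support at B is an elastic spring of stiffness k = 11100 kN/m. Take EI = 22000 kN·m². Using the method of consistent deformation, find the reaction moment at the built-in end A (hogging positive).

M_A = 368.6 kN·m

Choose R_B as the redundant. The primary structure is the cantilever fixed at A.
Deflection at B on the released cantilever, summing each load's contribution:
  point load 93 at a = 10.4: Pa²(3L − a)/(6EI) = 47947/EI
  UDL 11.75: wL⁴/(8EI) = 41949/EI
  δ_0 = 89896/EI
Flexibility coefficient — unit upward force at B: δ_{BB} = L³/(3EI) = 732.3/EI.
With EI = 22000 kN·m²: δ_0 = 4.0862 m and δ_{BB} = 0.033288 m/kN.
Compatibility — the spring shortens by R_B/k under the reaction it provides: δ_0 − R_B·δ_{BB} = R_B/k. With 1/k = 0.00009 m/kN, R_B = δ_0 / (δ_{BB} + 1/k) = 4.0862 / (0.033288 + 0.00009) = 122.4 kN.
Moment equilibrium about A: M_A = Σ(load moments about A) − R_B·L = 1960 − 122.4×13 = 368.6 kN·m.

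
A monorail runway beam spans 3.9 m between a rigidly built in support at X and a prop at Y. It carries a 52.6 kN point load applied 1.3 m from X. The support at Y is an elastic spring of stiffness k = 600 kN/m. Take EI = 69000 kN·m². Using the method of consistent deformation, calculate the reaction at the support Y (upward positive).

R_Y = 1.143 kN

Remove the prop at Y; the released (primary) structure is a cantilever built in at X.
Primary-structure tip deflection at Y by superposition:
  point load 52.6 at a = 1.3: Pa²(3L − a)/(6EI) = 154.1/EI
Flexibility coefficient — unit upward force at Y: δ_{YY} = L³/(3EI) = 19.77/EI.
With EI = 69000 kN·m²: δ_0 = 0.002233 m and δ_{YY} = 0.000287 m/kN.
Compatibility — the spring shortens by R_Y/k under the reaction it provides: δ_0 − R_Y·δ_{YY} = R_Y/k. With 1/k = 0.001667 m/kN, R_Y = δ_0 / (δ_{YY} + 1/k) = 0.002233 / (0.000287 + 0.001667) = 1.143 kN.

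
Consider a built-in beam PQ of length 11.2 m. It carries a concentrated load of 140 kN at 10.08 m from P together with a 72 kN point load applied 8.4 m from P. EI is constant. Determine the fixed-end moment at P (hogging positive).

Release both end moments; the primary structure is a simply-supported span PQ with redundants M_P and M_Q.
On the primary (simply-supported) span, the end slopes from the loading are:
  at P: point load 140 at a = 10.08: Pab(L + b)/(6LEI) = 289.8/EI
  at Q: point load 140 at a = 10.08: Pab(L + a)/(6LEI) = 500.5/EI
  at P: point load 72 at a = 8.4: Pab(L + b)/(6LEI) = 352.8/EI
  at Q: point load 72 at a = 8.4: Pab(L + a)/(6LEI) = 493.9/EI
  θ_P0 = 642.6/EI,  θ_Q0 = 994.4/EI
Flexibility coefficients: a unit moment at one end gives L/(3EI) there and L/(6EI) at the far end, so f₁₁ = f₂₂ = 3.733/EI and f₁₂ = f₂₁ = 1.867/EI.
Compatibility — zero rotation at each built-in end:
  3.733 M_P + 1.867 M_Q = 642.6
  1.867 M_P + 3.733 M_Q = 994.4
Solving the pair gives M_P = 51.91 kN·m and M_Q = 240.4 kN·m (hogging).

M_P = 51.91 kN·m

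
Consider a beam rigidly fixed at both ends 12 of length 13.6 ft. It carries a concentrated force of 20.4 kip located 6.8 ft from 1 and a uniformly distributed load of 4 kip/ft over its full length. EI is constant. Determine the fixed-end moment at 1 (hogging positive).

M_1 = 96.33 kip·ft

Take the two fixed-end moments M_1, M_2 as redundants; the released structure is the simple span 12.
Simple-span end rotations at 1 and 2 under the given loads:
  at 1: point load 20.4 at a = 6.8: Pab(L + b)/(6LEI) = 235.8/EI
  at 2: point load 20.4 at a = 6.8: Pab(L + a)/(6LEI) = 235.8/EI
  at 1: UDL 4: wL³/(24EI) = 419.2/EI
  at 2: UDL 4: wL³/(24EI) = 419.2/EI
  θ_10 = 655.1/EI,  θ_20 = 655.1/EI
Flexibility coefficients: a unit moment at one end gives L/(3EI) there and L/(6EI) at the far end, so f₁₁ = f₂₂ = 4.533/EI and f₁₂ = f₂₁ = 2.267/EI.
Compatibility — zero rotation at each built-in end:
  4.533 M_1 + 2.267 M_2 = 655.1
  2.267 M_1 + 4.533 M_2 = 655.1
Solving the pair gives M_1 = 96.33 kip·ft and M_2 = 96.33 kip·ft (hogging).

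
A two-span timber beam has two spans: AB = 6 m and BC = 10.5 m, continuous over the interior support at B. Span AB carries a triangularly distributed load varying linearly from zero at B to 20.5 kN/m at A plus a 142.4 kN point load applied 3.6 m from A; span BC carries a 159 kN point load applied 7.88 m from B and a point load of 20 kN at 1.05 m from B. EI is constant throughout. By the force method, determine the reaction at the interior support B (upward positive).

R_B = 218.9 kN

Release continuity at B by inserting a hinge; the redundant is the internal moment M_B. The primary structure is two simply-supported spans AB and BC.
Rotations at B on the released spans (each span's end-slope, ×1/EI):
  span AB: triangular load, peak 20.5: 7w₀L³/(360EI) = 86.1/EI
  span AB: point load 142.4 at a = 3.6: Pab(L + a)/(6LEI) = 328.1/EI
  span BC: point load 159 at a = 7.88: Pab(L + b)/(6LEI) = 683.6/EI
  span BC: point load 20 at a = 1.05: Pab(L + b)/(6LEI) = 62.84/EI
  relative rotation θ_0 = (414.2 + 746.5)/EI = 1161/EI
A unit hogging moment at B produces rotation L₁/(3EI) + L₂/(3EI) = 5.5/EI.
Slope continuity at B: θ_0 = M_B·5.5/EI, so M_B = 1161/5.5 = 211 kN·m (hogging).
Span AB, ΣM about A with M_B applied at B: R_B^{AB}·6 = 635.6 + 211, so R_B^{AB} = 141.1 kN and R_A = 203.9 − 141.1 = 62.79 kN.
Span BC, ΣM about C: R_B^{BC}·10.5 = 605.6 + 211, so R_B^{BC} = 77.77 kN and R_C = 179 − 77.77 = 101.2 kN.
R_B = 141.1 + 77.77 = 218.9 kN.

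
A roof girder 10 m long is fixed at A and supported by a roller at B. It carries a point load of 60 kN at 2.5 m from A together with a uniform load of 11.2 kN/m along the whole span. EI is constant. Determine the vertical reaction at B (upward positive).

Take the reaction at B as the redundant and release it; the primary structure is a cantilever fixed at A.
Free-end deflection of the primary structure under the applied loading (downward +):
  point load 60 at a = 2.5: Pa²(3L − a)/(6EI) = 1719/EI
  UDL 11.2: wL⁴/(8EI) = 14000/EI
  δ_0 = 15719/EI
Tip deflection under a unit load at B: L³/(3EI) = 333.3/EI.
Compatibility at B: δ_0 − R_B·δ_{BB} = 0, so R_B = 15719/333.3 = 47.16 kN.

R_B = 47.16 kN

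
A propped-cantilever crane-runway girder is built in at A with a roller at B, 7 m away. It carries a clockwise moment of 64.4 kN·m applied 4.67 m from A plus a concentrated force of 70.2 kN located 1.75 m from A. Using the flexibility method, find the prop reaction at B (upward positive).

R_B = 18.3 kN

Choose R_B as the redundant. The primary structure is the cantilever fixed at A.
Downward deflection at the released point B due to the loads:
  clockwise couple 64.4 at a = 4.67: M₀a(2L − a)/(2EI) = 1403/EI
  point load 70.2 at a = 1.75: Pa²(3L − a)/(6EI) = 689.8/EI
  δ_0 = 2093/EI
Flexibility coefficient — unit upward force at B: δ_{BB} = L³/(3EI) = 114.3/EI.
Compatibility at B: δ_0 − R_B·δ_{BB} = 0, so R_B = 2093/114.3 = 18.3 kN.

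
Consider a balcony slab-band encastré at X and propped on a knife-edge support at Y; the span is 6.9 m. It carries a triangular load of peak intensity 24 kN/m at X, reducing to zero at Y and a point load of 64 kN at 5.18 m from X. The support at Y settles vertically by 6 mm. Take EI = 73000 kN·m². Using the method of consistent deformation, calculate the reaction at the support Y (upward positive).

Remove the prop at Y; the released (primary) structure is a cantilever built in at X.
Downward deflection at the released point Y due to the loads:
  triangular load, peak 24 at the fixed end: w₀L⁴/(30EI) = 1813/EI
  point load 64 at a = 5.18: Pa²(3L − a)/(6EI) = 4442/EI
  δ_0 = 6255/EI
Flexibility coefficient — unit upward force at Y: δ_{YY} = L³/(3EI) = 109.5/EI.
With EI = 73000 kN·m²: δ_0 = 0.08569 m and δ_{YY} = 0.0015 m/kN.
Compatibility — the beam at Y must follow the support down by 0.006 m: δ_0 − R_Y·δ_{YY} = 0.006, so R_Y = (0.08569 − 0.006)/0.0015 = 53.13 kN.

R_Y = 53.13 kN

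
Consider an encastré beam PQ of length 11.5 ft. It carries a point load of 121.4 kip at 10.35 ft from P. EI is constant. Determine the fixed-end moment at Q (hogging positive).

M_Q = 113.1 kip·ft

Take the two fixed-end moments M_P, M_Q as redundants; the released structure is the simple span PQ.
Simple-span end rotations at P and Q under the given loads:
  at P: point load 121.4 at a = 10.35: Pab(L + b)/(6LEI) = 264.9/EI
  at Q: point load 121.4 at a = 10.35: Pab(L + a)/(6LEI) = 457.6/EI
  θ_P0 = 264.9/EI,  θ_Q0 = 457.6/EI
Flexibility coefficients: a unit moment at one end gives L/(3EI) there and L/(6EI) at the far end, so f₁₁ = f₂₂ = 3.833/EI and f₁₂ = f₂₁ = 1.917/EI.
Compatibility — zero rotation at each built-in end:
  3.833 M_P + 1.917 M_Q = 264.9
  1.917 M_P + 3.833 M_Q = 457.6
Solving the pair gives M_P = 12.56 kip·ft and M_Q = 113.1 kip·ft (hogging).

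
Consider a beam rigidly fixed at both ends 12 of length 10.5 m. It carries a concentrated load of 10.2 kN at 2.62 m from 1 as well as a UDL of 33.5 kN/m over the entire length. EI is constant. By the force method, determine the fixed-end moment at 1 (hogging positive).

M_1 = 322.8 kN·m

Take the two fixed-end moments M_1, M_2 as redundants; the released structure is the simple span 12.
Simple-span end rotations at 1 and 2 under the given loads:
  at 1: point load 10.2 at a = 2.62: Pab(L + b)/(6LEI) = 61.44/EI
  at 2: point load 10.2 at a = 2.62: Pab(L + a)/(6LEI) = 43.86/EI
  at 1: UDL 33.5: wL³/(24EI) = 1616/EI
  at 2: UDL 33.5: wL³/(24EI) = 1616/EI
  θ_10 = 1677/EI,  θ_20 = 1660/EI
Flexibility coefficients: a unit moment at one end gives L/(3EI) there and L/(6EI) at the far end, so f₁₁ = f₂₂ = 3.5/EI and f₁₂ = f₂₁ = 1.75/EI.
Compatibility — zero rotation at each built-in end:
  3.5 M_1 + 1.75 M_2 = 1677
  1.75 M_1 + 3.5 M_2 = 1660
Solving the pair gives M_1 = 322.8 kN·m and M_2 = 312.8 kN·m (hogging).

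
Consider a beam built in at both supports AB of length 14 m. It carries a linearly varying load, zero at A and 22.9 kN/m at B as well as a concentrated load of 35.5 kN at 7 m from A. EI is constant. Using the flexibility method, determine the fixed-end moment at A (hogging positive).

M_A = 211.7 kN·m

Release both end moments; the primary structure is a simply-supported span AB with redundants M_A and M_B.
On the primary (simply-supported) span, the end slopes from the loading are:
  at A: triangular load, peak 22.9: 7w₀L³/(360EI) = 1222/EI
  at B: triangular load, peak 22.9: w₀L³/(45EI) = 1396/EI
  at A: point load 35.5 at a = 7: Pab(L + b)/(6LEI) = 434.9/EI
  at B: point load 35.5 at a = 7: Pab(L + a)/(6LEI) = 434.9/EI
  θ_A0 = 1657/EI,  θ_B0 = 1831/EI
Flexibility coefficients: a unit moment at one end gives L/(3EI) there and L/(6EI) at the far end, so f₁₁ = f₂₂ = 4.667/EI and f₁₂ = f₂₁ = 2.333/EI.
Compatibility — zero rotation at each built-in end:
  4.667 M_A + 2.333 M_B = 1657
  2.333 M_A + 4.667 M_B = 1831
Solving the pair gives M_A = 211.7 kN·m and M_B = 286.5 kN·m (hogging).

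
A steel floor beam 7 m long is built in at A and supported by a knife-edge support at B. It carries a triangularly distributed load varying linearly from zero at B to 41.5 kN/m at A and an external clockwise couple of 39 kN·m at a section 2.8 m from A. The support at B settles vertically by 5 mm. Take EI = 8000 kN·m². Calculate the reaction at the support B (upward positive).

R_B = 34.05 kN

Choose R_B as the redundant. The primary structure is the cantilever fixed at A.
Deflection at B on the released cantilever, summing each load's contribution:
  triangular load, peak 41.5 at the fixed end: w₀L⁴/(30EI) = 3321/EI
  clockwise couple 39 at a = 2.8: M₀a(2L − a)/(2EI) = 611.5/EI
  δ_0 = 3933/EI
Tip deflection under a unit load at B: L³/(3EI) = 114.3/EI.
With EI = 8000 kN·m²: δ_0 = 0.49161 m and δ_{BB} = 0.014292 m/kN.
Compatibility — the beam at B must follow the support down by 0.005 m: δ_0 − R_B·δ_{BB} = 0.005, so R_B = (0.49161 − 0.005)/0.014292 = 34.05 kN.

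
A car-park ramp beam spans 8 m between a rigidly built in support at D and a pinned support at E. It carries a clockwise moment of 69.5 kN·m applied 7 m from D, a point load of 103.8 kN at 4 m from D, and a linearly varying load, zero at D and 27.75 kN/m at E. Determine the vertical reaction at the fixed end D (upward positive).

R_D = 108.5 kN

Choose R_E as the redundant. The primary structure is the cantilever fixed at D.
Deflection at E on the released cantilever, summing each load's contribution:
  clockwise couple 69.5 at a = 7: M₀a(2L − a)/(2EI) = 2189/EI
  point load 103.8 at a = 4: Pa²(3L − a)/(6EI) = 5536/EI
  triangular load, peak 27.75 at the free end: 11w₀L⁴/(120EI) = 10419/EI
  δ_0 = 18144/EI
Flexibility coefficient — unit upward force at E: δ_{EE} = L³/(3EI) = 170.7/EI.
The prop prevents deflection at E: R_E = δ_0/δ_{EE} = 18144/170.7 = 106.3 kN.
Vertical equilibrium: R_D = ΣP − R_E = 214.8 − 106.3 = 108.5 kN.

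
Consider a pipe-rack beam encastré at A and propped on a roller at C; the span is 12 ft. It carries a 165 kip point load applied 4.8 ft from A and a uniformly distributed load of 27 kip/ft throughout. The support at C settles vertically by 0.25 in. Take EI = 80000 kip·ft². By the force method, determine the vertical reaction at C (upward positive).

Choose R_C as the redundant. The primary structure is the cantilever fixed at A.
Deflection at C on the released cantilever, summing each load's contribution:
  point load 165 at a = 4.8: Pa²(3L − a)/(6EI) = 19768/EI
  UDL 27: wL⁴/(8EI) = 69984/EI
  δ_0 = 89752/EI
Flexibility coefficient — unit upward force at C: δ_{CC} = L³/(3EI) = 576/EI.
With EI = 80000 kip·ft²: δ_0 = 1.1219 ft and δ_{CC} = 0.0072 ft/kip.
Compatibility — the beam at C must follow the support down by 0.02083 ft: δ_0 − R_C·δ_{CC} = 0.02083, so R_C = (1.1219 − 0.02083)/0.0072 = 152.9 kip.

R_C = 152.9 kip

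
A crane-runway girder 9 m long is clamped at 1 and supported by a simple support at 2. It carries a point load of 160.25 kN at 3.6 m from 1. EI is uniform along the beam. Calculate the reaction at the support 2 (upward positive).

Take the reaction at 2 as the redundant and release it; the primary structure is a cantilever fixed at 1.
Free-end deflection of the primary structure under the applied loading (downward +):
  point load 160.25 at a = 3.6: Pa²(3L − a)/(6EI) = 8100/EI
Tip deflection under a unit load at 2: L³/(3EI) = 243/EI.
Compatibility at 2: δ_0 − R_2·δ_{22} = 0, so R_2 = 8100/243 = 33.33 kN.

R_2 = 33.33 kN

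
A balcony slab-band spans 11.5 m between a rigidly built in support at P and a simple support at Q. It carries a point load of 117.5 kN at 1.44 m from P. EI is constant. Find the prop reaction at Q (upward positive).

R_Q = 2.648 kN

Remove the prop at Q; the released (primary) structure is a cantilever built in at P.
Primary-structure tip deflection at Q by superposition:
  point load 117.5 at a = 1.44: Pa²(3L − a)/(6EI) = 1343/EI
Flexibility coefficient — unit upward force at Q: δ_{QQ} = L³/(3EI) = 507/EI.
The prop prevents deflection at Q: R_Q = δ_0/δ_{QQ} = 1343/507 = 2.648 kN.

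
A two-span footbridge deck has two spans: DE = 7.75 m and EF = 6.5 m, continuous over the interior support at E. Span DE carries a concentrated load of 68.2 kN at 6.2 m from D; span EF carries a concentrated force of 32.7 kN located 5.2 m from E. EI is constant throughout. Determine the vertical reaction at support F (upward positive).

R_F = 18.36 kN

Release continuity at E by inserting a hinge; the redundant is the internal moment M_E. The primary structure is two simply-supported spans DE and EF.
Rotations at E on the released spans (each span's end-slope, ×1/EI):
  span DE: point load 68.2 at a = 6.2: Pab(L + a)/(6LEI) = 196.6/EI
  span EF: point load 32.7 at a = 5.2: Pab(L + b)/(6LEI) = 44.21/EI
  relative rotation θ_0 = (196.6 + 44.21)/EI = 240.8/EI
A unit hogging moment at E produces rotation L₁/(3EI) + L₂/(3EI) = 4.75/EI.
Compatibility: M_E·(L₁+L₂)/(3EI) = θ_0, giving M_E = 50.7 kN·m (hogging).
Span EF, ΣM about F: R_E^{EF}·6.5 = 42.51 + 50.7, so R_E^{EF} = 14.34 kN and R_F = 32.7 − 14.34 = 18.36 kN.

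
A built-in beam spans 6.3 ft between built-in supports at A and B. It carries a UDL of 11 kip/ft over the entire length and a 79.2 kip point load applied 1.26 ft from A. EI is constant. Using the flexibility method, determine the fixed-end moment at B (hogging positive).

M_B = 52.35 kip·ft

Take the two fixed-end moments M_A, M_B as redundants; the released structure is the simple span AB.
End rotations of the released simple span under the applied load (×1/EI):
  at A: UDL 11: wL³/(24EI) = 114.6/EI
  at B: UDL 11: wL³/(24EI) = 114.6/EI
  at A: point load 79.2 at a = 1.26: Pab(L + b)/(6LEI) = 150.9/EI
  at B: point load 79.2 at a = 1.26: Pab(L + a)/(6LEI) = 100.6/EI
  θ_A0 = 265.5/EI,  θ_B0 = 215.2/EI
Flexibility coefficients: a unit moment at one end gives L/(3EI) there and L/(6EI) at the far end, so f₁₁ = f₂₂ = 2.1/EI and f₁₂ = f₂₁ = 1.05/EI.
Compatibility — zero rotation at each built-in end:
  2.1 M_A + 1.05 M_B = 265.5
  1.05 M_A + 2.1 M_B = 215.2
Solving the pair gives M_A = 100.2 kip·ft and M_B = 52.35 kip·ft (hogging).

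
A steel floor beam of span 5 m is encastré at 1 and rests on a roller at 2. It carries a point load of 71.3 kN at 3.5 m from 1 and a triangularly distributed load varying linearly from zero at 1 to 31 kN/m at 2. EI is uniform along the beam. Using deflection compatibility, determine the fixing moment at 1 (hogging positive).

M_1 = 93.87 kN·m

Take the reaction at 2 as the redundant and release it; the primary structure is a cantilever fixed at 1.
Primary-structure tip deflection at 2 by superposition:
  point load 71.3 at a = 3.5: Pa²(3L − a)/(6EI) = 1674/EI
  triangular load, peak 31 at the free end: 11w₀L⁴/(120EI) = 1776/EI
  δ_0 = 3450/EI
Flexibility coefficient — unit upward force at 2: δ_{22} = L³/(3EI) = 41.67/EI.
The prop prevents deflection at 2: R_2 = δ_0/δ_{22} = 3450/41.67 = 82.8 kN.
Moment equilibrium about 1: M_1 = Σ(load moments about 1) − R_2·L = 507.9 − 82.8×5 = 93.87 kN·m.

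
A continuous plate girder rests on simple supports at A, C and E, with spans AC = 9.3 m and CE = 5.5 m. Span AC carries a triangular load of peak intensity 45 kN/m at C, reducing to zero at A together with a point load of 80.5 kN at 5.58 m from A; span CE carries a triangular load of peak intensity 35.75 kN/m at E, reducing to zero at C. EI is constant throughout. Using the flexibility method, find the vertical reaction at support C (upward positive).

Insert a hinge at C; M_C is the redundant, and each span becomes simply supported.
End slopes at the hinge C, treating each span as simply supported:
  span AC: triangular load, peak 45: w₀L³/(45EI) = 804.4/EI
  span AC: point load 80.5 at a = 5.58: Pab(L + a)/(6LEI) = 445.6/EI
  span CE: triangular load, peak 35.75: 7w₀L³/(360EI) = 115.7/EI
  relative rotation θ_0 = (1250 + 115.7)/EI = 1366/EI
A unit hogging moment at C produces rotation L₁/(3EI) + L₂/(3EI) = 4.933/EI.
Compatibility: M_C·(L₁+L₂)/(3EI) = θ_0, giving M_C = 276.8 kN·m (hogging).
Span AC, ΣM about A with M_C applied at C: R_C^{AC}·9.3 = 1747 + 276.8, so R_C^{AC} = 217.6 kN and R_A = 289.8 − 217.6 = 72.19 kN.
Span CE, ΣM about E: R_C^{CE}·5.5 = 180.2 + 276.8, so R_C^{CE} = 83.1 kN and R_E = 98.31 − 83.1 = 15.21 kN.
R_C = 217.6 + 83.1 = 300.7 kN.

R_C = 300.7 kN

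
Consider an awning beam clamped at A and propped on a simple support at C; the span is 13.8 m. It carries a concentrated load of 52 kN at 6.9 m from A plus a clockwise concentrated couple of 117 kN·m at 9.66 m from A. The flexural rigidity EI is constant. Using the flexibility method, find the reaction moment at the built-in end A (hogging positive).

M_A = 91.84 kN·m

Remove the prop at C; the released (primary) structure is a cantilever built in at A.
Downward deflection at the released point C due to the loads:
  point load 52 at a = 6.9: Pa²(3L − a)/(6EI) = 14235/EI
  clockwise couple 117 at a = 9.66: M₀a(2L − a)/(2EI) = 10138/EI
  δ_0 = 24373/EI
Tip deflection under a unit load at C: L³/(3EI) = 876/EI.
The prop prevents deflection at C: R_C = δ_0/δ_{CC} = 24373/876 = 27.82 kN.
Moment equilibrium about A: M_A = Σ(load moments about A) − R_C·L = 475.8 − 27.82×13.8 = 91.84 kN·m.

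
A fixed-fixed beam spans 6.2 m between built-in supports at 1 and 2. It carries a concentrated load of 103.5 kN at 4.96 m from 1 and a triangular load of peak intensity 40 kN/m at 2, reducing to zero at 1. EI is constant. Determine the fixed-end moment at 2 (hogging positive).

Release both end moments; the primary structure is a simply-supported span 12 with redundants M_1 and M_2.
On the primary (simply-supported) span, the end slopes from the loading are:
  at 1: point load 103.5 at a = 4.96: Pab(L + b)/(6LEI) = 127.3/EI
  at 2: point load 103.5 at a = 4.96: Pab(L + a)/(6LEI) = 191/EI
  at 1: triangular load, peak 40: 7w₀L³/(360EI) = 185.4/EI
  at 2: triangular load, peak 40: w₀L³/(45EI) = 211.8/EI
  θ_10 = 312.7/EI,  θ_20 = 402.8/EI
Flexibility coefficients: a unit moment at one end gives L/(3EI) there and L/(6EI) at the far end, so f₁₁ = f₂₂ = 2.067/EI and f₁₂ = f₂₁ = 1.033/EI.
Compatibility — zero rotation at each built-in end:
  2.067 M_1 + 1.033 M_2 = 312.7
  1.033 M_1 + 2.067 M_2 = 402.8
Solving the pair gives M_1 = 71.79 kN·m and M_2 = 159 kN·m (hogging).

M_2 = 159 kN·m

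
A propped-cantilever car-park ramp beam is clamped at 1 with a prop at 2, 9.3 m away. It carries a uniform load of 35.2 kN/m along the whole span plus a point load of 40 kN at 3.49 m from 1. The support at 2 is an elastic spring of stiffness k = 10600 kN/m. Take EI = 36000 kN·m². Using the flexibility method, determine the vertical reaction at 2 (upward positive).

R_2 = 128.5 kN

Take the reaction at 2 as the redundant and release it; the primary structure is a cantilever fixed at 1.
Primary-structure tip deflection at 2 by superposition:
  UDL 35.2: wL⁴/(8EI) = 32914/EI
  point load 40 at a = 3.49: Pa²(3L − a)/(6EI) = 1982/EI
  δ_0 = 34896/EI
Flexibility coefficient — unit upward force at 2: δ_{22} = L³/(3EI) = 268.1/EI.
With EI = 36000 kN·m²: δ_0 = 0.96934 m and δ_{22} = 0.007448 m/kN.
Compatibility — the spring shortens by R_2/k under the reaction it provides: δ_0 − R_2·δ_{22} = R_2/k. With 1/k = 0.000094 m/kN, R_2 = δ_0 / (δ_{22} + 1/k) = 0.96934 / (0.007448 + 0.000094) = 128.5 kN.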